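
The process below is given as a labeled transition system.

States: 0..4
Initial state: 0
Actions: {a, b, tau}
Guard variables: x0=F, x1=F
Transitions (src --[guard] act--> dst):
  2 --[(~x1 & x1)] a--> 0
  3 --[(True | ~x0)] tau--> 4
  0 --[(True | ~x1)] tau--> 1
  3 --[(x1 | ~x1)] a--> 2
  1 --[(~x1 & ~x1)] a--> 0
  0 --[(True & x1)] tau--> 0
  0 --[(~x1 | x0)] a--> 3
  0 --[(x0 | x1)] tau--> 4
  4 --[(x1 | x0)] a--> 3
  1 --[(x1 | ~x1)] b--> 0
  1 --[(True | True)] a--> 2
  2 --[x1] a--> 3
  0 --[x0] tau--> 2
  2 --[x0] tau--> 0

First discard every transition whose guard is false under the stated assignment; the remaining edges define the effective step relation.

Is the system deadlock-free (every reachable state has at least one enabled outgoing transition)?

R = {0,1,2,3,4}
  0: a→3  tau→1  [deg 2]
  1: a→0  a→2  b→0  [deg 3]
  2: ∅  [no exit]
  3: a→2  tau→4  [deg 2]
  4: ∅  [no exit]
trace reaching 2: tau·a

Answer: DEADLOCK at state 2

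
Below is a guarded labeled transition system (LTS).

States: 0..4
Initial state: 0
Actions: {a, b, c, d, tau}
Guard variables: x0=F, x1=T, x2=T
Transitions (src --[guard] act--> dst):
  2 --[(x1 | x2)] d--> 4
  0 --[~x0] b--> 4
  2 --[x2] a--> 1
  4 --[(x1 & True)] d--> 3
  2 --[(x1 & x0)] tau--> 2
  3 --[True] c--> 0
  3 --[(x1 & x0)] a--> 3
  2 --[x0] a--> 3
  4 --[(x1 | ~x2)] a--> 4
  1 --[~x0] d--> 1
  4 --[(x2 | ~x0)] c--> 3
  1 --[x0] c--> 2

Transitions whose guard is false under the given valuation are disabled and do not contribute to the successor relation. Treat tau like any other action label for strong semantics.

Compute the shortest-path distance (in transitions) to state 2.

Answer: UNREACHABLE

Trace:
Layered search for 2:
  depth 0: {0}
  depth 1: {4}
  depth 2: {3}
2 never appears.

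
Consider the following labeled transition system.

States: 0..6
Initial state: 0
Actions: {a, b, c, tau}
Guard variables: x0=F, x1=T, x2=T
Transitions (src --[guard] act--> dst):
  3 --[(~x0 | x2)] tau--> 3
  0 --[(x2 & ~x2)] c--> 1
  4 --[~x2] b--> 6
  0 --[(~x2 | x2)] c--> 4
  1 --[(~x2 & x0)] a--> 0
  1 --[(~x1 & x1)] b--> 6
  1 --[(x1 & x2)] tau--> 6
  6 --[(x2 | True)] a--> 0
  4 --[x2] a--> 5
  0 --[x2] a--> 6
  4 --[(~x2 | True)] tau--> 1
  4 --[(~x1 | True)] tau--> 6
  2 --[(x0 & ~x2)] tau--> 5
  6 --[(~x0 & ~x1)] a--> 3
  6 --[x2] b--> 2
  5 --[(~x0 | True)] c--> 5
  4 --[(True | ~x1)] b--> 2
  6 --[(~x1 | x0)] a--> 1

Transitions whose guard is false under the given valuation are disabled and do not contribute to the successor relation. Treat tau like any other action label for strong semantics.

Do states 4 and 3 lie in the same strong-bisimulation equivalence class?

Refine partition for ~:
  π0 = {{0,1,2,3,4,5,6}}
  π1 = {{0},{1,3},{2},{4},{5},{6}}
  π2 = {{0},{1},{2},{3},{4},{5},{6}}
Fixed point at round 3; 7 class(es).
4∈{4}, 3∈{3}

Answer: NOT BISIMILAR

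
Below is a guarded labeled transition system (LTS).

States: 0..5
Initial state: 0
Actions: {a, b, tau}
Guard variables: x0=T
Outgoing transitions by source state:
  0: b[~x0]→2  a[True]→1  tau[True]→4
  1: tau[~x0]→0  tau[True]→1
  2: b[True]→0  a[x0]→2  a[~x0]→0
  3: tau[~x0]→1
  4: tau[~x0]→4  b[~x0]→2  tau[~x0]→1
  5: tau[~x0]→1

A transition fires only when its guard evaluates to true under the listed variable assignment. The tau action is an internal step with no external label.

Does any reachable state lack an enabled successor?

Reach set: {0,1,4}
  0: a→1  tau→4  [deg 2]
  1: tau→1  [deg 1]
  4: ∅  [deadlock]
trace reaching 4: tau

Answer: DEADLOCK at state 4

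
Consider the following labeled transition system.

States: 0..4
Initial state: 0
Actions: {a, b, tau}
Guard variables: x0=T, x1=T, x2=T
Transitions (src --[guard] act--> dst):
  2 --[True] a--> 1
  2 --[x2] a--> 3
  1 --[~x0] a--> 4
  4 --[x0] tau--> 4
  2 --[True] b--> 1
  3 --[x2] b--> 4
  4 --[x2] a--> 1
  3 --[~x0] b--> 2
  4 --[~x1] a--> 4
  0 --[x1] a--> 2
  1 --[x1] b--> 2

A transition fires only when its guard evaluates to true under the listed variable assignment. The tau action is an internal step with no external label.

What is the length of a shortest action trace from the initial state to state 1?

BFS to 1:
  Layer 0: {0}
  Layer 1: {2}
  Layer 2: {1,3}
depth(1)=2, e.g. a·a

Answer: 2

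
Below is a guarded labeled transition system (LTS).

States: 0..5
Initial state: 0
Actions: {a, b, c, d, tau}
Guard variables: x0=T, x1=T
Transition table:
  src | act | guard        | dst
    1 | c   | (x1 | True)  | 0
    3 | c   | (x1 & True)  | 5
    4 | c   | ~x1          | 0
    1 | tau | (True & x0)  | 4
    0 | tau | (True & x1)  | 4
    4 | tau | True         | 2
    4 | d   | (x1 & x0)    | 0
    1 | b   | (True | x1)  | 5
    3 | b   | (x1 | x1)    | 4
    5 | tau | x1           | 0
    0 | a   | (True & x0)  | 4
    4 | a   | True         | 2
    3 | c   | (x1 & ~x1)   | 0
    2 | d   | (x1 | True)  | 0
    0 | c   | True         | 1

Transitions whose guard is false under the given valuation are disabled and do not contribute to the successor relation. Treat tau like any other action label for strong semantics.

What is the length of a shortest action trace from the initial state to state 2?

Answer: 2

Working:
Layered search for 2:
  L0 = {0}
  L1 = {1,4}
  L2 = {2,5}
first hit 2 at d=2 via a·a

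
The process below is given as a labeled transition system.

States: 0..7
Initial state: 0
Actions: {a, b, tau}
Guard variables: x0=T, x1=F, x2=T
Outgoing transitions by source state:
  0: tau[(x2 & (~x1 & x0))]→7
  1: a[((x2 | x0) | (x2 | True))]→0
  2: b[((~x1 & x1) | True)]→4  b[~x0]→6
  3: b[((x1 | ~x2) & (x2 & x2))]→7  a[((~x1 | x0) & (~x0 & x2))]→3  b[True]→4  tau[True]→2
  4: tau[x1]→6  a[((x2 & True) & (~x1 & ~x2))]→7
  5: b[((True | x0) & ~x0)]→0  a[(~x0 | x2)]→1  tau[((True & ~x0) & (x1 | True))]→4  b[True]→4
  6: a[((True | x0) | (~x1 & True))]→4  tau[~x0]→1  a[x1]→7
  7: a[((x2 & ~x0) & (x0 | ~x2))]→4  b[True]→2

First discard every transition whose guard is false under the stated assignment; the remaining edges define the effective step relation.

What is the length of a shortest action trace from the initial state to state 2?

Answer: 2

Trace:
Breadth-first toward 2:
  L0 = {0}
  L1 = {7}
  L2 = {2}
first hit 2 at d=2 via tau·b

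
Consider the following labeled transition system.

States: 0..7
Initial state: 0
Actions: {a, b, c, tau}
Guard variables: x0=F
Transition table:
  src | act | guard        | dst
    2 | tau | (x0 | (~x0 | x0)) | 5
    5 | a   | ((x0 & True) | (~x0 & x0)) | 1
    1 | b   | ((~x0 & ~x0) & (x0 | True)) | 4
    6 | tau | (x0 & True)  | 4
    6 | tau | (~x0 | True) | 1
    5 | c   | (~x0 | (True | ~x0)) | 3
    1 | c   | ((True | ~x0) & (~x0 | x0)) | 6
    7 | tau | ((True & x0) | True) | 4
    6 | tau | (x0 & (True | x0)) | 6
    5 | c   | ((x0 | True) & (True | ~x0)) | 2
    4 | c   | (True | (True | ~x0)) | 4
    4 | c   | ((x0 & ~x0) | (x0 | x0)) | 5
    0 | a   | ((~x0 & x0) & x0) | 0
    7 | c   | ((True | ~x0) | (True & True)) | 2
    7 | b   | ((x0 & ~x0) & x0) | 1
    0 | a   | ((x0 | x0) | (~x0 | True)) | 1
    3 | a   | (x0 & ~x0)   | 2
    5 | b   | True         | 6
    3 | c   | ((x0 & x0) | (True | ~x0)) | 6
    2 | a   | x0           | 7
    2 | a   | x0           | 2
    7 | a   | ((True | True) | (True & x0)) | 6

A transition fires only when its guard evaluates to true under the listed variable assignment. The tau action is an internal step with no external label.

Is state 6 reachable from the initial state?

Guard filter leaves 13 enabled edge(s).
depth 0: {0}
depth 1: {1}  now seen {0,1}
depth 2: {4,6}  now seen {0,1,4,6}
Reach set: {0,1,4,6}
Path to 6: a·c

Answer: REACHABLE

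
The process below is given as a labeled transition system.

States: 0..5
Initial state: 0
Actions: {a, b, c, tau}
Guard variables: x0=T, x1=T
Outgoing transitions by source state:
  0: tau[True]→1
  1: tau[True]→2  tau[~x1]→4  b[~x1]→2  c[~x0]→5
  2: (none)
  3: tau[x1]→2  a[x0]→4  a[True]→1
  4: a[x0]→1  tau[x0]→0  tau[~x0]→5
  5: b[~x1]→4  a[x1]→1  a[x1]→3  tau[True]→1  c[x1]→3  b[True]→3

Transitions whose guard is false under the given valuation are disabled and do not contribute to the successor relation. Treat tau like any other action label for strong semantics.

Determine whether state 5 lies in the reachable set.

Answer: UNREACHABLE

Trace:
After dropping false guards: 12 live edges.
L0 = {0}
L1 = {1}  cumulative {0,1}
L2 = {2}  cumulative {0,1,2}
Reachable = {0,1,2}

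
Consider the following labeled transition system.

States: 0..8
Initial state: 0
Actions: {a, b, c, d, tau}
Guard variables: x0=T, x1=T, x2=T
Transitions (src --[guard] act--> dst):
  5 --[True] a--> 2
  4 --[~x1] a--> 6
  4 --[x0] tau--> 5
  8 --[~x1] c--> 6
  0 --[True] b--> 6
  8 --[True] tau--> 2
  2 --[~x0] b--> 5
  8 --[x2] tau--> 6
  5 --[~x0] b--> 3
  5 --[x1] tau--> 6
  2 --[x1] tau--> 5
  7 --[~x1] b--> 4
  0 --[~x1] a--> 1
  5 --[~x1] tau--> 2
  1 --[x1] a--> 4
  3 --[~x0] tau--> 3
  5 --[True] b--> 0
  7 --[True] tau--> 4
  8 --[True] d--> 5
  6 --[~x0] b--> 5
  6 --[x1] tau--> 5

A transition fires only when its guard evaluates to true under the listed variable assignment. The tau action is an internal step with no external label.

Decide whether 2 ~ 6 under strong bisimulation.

Compute ~ classes (split until stable):
  π0 = {{0,1,2,3,4,5,6,7,8}}
  π1 = {{0},{1},{2,4,6,7},{3},{5},{8}}
  π2 = {{0},{1},{2,4,6},{3},{5},{7},{8}}
stable after 3 split(s): 7 block(s)
2∈{2,4,6}, 6∈{2,4,6}

Answer: BISIMILAR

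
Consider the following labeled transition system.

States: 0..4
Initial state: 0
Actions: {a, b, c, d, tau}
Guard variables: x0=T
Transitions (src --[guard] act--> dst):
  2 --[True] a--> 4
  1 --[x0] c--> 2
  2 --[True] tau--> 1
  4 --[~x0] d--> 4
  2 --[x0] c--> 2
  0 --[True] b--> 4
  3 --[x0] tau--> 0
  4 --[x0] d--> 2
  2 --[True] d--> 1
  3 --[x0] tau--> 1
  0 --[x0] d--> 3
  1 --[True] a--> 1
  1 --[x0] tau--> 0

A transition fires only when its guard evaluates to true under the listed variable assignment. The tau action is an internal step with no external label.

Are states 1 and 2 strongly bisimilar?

Answer: NOT BISIMILAR

Working:
Refine partition for ~:
  P[0] = {{0,1,2,3,4}}
  P[1] = {{0},{1},{2},{3},{4}}
Fixed point at round 2; 5 class(es).
class of 1: {1}; class of 2: {2}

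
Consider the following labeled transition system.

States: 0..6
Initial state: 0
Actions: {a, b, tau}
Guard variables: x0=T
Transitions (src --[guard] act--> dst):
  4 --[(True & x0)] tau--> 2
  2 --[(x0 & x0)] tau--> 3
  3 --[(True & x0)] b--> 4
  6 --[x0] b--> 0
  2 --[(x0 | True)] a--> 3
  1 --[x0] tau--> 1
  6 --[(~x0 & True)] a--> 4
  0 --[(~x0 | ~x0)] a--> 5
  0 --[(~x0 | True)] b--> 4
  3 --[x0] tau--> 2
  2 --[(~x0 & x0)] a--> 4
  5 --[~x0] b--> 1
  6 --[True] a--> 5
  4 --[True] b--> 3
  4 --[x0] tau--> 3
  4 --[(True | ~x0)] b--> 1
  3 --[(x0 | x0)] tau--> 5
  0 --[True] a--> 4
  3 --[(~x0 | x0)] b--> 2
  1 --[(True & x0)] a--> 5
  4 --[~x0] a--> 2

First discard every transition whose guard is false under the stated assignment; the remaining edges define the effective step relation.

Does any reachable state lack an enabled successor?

Answer: DEADLOCK at state 5

Working:
R = {0,1,2,3,4,5}
  0: a→4  b→4  [2 exit(s)]
  1: a→5  tau→1  [2 exit(s)]
  2: a→3  tau→3  [2 exit(s)]
  3: b→2  b→4  tau→2  tau→5  [4 exit(s)]
  4: b→1  b→3  tau→2  tau→3  [4 exit(s)]
  5: ∅  [no exit]
trace reaching 5: b·tau·tau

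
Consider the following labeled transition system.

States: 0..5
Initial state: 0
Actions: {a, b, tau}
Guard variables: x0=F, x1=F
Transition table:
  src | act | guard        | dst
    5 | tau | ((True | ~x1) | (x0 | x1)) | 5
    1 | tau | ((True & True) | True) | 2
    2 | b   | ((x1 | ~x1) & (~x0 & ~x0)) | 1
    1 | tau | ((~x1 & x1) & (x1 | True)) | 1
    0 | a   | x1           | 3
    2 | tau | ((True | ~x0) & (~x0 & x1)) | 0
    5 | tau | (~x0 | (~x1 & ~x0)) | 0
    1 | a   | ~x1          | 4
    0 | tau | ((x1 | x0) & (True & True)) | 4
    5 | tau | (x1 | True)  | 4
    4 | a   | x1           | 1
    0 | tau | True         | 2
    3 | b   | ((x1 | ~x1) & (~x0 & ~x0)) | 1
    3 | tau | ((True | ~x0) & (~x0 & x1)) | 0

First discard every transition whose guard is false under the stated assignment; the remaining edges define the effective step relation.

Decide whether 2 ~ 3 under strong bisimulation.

Bisimulation quotient by refinement:
  P[0] = {{0,1,2,3,4,5}}
  P[1] = {{0,5},{1},{2,3},{4}}
  P[2] = {{0},{1},{2,3},{4},{5}}
stable after 3 split(s): 5 block(s)
class of 2: {2,3}; class of 3: {2,3}

Answer: BISIMILAR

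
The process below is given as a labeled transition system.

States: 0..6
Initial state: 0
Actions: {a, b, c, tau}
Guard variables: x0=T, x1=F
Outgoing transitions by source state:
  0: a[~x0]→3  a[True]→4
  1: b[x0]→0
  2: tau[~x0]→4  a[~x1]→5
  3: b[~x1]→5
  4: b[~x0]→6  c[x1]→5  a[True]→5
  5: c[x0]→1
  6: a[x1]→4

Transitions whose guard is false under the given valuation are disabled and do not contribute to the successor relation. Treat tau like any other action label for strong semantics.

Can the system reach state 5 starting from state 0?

Guard filter leaves 6 enabled edge(s).
L0 = {0}
L1 = {4}  now seen {0,4}
L2 = {5}  now seen {0,4,5}
L3 = {1}  now seen {0,1,4,5}
R = {0,1,4,5}
trace reaching 5: a·a

Answer: REACHABLE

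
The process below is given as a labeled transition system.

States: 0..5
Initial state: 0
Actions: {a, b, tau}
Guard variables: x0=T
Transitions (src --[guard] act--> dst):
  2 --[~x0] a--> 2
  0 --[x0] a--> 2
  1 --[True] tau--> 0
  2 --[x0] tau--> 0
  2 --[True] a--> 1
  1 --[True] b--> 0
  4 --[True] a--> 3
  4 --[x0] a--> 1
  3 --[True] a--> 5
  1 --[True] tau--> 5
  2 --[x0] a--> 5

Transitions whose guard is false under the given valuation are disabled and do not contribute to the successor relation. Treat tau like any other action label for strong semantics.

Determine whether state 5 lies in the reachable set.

Answer: REACHABLE

Analysis:
Guard filter leaves 10 enabled edge(s).
Layer 0: {0}
Layer 1: {2}  now seen {0,2}
Layer 2: {1,5}  now seen {0,1,2,5}
Reach set: {0,1,2,5}
trace reaching 5: a·a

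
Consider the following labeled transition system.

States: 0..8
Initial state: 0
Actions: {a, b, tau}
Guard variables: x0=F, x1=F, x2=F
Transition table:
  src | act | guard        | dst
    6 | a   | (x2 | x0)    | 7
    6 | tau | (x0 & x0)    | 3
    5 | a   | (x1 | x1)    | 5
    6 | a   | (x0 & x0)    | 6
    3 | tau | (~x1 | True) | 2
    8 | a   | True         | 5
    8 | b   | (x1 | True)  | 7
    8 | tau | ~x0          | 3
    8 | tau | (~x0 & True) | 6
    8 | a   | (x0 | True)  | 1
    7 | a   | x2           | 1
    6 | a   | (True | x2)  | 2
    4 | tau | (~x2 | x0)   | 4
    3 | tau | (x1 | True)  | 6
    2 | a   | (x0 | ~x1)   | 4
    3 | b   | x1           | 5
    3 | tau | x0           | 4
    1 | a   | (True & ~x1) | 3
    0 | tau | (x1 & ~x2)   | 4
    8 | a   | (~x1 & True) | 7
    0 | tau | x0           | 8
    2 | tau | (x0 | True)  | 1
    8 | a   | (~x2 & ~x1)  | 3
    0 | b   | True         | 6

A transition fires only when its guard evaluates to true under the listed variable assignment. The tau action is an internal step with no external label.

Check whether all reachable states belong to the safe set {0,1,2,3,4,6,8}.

Allowed set {0,1,2,3,4,6,8}
R = {0,1,2,3,4,6}
  0: safe
  1: safe
  2: safe
  3: safe
  4: safe
  6: safe

Answer: INVARIANT HOLDS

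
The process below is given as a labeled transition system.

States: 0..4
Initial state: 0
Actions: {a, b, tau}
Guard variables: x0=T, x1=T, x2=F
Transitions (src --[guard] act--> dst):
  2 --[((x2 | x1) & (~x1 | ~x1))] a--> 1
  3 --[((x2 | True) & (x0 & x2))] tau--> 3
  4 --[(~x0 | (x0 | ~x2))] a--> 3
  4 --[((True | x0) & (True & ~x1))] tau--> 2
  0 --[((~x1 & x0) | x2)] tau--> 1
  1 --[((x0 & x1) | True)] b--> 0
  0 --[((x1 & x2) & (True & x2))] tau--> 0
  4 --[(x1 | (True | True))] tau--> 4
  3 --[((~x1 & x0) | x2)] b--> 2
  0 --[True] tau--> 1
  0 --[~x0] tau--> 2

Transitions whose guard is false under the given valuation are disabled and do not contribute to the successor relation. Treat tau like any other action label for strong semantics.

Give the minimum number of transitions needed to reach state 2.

Answer: UNREACHABLE

Analysis:
Layered search for 2:
  Layer 0: {0}
  Layer 1: {1}
2 never appears.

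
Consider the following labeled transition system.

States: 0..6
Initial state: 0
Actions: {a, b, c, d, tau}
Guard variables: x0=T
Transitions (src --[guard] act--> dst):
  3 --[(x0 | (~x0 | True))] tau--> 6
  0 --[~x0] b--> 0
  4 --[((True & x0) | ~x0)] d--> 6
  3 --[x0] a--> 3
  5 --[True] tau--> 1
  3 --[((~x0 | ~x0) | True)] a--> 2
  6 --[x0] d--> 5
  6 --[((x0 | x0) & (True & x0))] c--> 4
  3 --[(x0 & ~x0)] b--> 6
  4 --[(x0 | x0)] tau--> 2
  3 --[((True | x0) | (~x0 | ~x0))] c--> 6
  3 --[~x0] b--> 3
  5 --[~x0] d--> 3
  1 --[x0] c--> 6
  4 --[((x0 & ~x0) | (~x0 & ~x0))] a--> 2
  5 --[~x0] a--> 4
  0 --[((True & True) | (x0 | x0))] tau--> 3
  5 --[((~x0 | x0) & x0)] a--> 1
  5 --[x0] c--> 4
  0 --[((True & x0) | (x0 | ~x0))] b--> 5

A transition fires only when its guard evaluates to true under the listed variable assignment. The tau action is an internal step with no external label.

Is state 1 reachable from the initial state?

Guard filter leaves 14 enabled edge(s).
L0 = {0}
L1 = {3,5}  now seen {0,3,5}
L2 = {1,2,4,6}  now seen {0,1,2,3,4,5,6}
Reach set: {0,1,2,3,4,5,6}
witness 1: b·tau

Answer: REACHABLE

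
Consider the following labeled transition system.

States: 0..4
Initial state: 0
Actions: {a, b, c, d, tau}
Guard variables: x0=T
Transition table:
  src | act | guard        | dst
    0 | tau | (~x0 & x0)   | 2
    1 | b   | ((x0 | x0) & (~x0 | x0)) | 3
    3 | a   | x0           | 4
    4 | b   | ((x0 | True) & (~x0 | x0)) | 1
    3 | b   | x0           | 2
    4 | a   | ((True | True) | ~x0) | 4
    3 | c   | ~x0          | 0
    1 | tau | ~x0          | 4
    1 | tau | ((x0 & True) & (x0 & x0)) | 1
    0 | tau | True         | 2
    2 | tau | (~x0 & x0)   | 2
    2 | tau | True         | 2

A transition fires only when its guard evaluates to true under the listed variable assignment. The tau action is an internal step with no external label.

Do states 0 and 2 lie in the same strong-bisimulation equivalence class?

Refine partition for ~:
  π0 = {{0,1,2,3,4}}
  π1 = {{0,2},{1},{3,4}}
  π2 = {{0,2},{1},{3},{4}}
Fixed point at round 3; 4 class(es).
[0]={0,2}  [2]={0,2}

Answer: BISIMILAR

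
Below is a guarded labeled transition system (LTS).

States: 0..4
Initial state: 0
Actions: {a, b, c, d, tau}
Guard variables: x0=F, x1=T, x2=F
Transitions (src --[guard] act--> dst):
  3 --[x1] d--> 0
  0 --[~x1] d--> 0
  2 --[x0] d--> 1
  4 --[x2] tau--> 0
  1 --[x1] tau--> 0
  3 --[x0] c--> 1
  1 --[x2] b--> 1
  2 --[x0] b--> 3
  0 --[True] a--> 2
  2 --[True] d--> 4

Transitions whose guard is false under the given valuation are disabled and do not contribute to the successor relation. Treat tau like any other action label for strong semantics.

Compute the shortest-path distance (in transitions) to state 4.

Layered search for 4:
  Layer 0: {0}
  Layer 1: {2}
  Layer 2: {4}
4 enters at depth 2; path a·d

Answer: 2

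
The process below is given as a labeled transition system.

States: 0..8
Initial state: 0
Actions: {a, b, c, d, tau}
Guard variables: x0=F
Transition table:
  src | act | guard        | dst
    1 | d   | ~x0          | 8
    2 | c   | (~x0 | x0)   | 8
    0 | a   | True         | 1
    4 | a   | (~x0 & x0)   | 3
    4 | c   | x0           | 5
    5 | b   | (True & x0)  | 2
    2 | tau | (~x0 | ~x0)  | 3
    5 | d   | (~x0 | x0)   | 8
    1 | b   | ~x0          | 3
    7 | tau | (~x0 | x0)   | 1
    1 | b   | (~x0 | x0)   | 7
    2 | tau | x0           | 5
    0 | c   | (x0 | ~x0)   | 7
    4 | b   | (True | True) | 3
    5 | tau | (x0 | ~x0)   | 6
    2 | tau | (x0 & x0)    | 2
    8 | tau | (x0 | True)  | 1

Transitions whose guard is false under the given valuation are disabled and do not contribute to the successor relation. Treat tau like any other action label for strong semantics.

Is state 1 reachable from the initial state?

12 transition(s) survive guard evaluation.
L0 = {0}
L1 = {1,7}  total {0,1,7}
L2 = {3,8}  total {0,1,3,7,8}
R = {0,1,3,7,8}
witness 1: a

Answer: REACHABLE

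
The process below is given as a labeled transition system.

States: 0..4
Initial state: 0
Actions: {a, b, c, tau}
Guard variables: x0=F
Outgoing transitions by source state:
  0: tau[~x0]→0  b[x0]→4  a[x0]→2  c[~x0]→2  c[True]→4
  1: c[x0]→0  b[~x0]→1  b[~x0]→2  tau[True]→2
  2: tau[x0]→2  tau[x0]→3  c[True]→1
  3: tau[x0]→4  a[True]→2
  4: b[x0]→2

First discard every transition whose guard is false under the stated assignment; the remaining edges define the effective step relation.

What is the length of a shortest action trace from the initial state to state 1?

Layered search for 1:
  Layer 0: {0}
  Layer 1: {2,4}
  Layer 2: {1}
1 enters at depth 2; path c·c

Answer: 2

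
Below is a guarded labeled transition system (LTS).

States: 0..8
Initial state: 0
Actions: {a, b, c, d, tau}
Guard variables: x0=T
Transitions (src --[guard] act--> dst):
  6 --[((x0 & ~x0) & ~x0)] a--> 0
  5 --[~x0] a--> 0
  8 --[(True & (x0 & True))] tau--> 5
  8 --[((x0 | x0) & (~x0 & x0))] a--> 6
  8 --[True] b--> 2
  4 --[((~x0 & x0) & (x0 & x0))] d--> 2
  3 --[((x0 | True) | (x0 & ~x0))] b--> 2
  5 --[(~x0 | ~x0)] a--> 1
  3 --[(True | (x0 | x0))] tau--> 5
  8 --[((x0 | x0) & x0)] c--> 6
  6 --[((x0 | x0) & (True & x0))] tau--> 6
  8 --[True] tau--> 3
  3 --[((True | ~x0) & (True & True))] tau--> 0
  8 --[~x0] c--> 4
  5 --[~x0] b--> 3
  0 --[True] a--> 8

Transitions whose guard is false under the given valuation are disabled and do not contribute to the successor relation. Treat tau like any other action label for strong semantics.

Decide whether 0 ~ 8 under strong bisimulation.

Refine partition for ~:
  round 0: {{0,1,2,3,4,5,6,7,8}}
  round 1: {{0},{1,2,4,5,7},{3},{6},{8}}
stable after 2 split(s): 5 block(s)
[0]={0}  [8]={8}

Answer: NOT BISIMILAR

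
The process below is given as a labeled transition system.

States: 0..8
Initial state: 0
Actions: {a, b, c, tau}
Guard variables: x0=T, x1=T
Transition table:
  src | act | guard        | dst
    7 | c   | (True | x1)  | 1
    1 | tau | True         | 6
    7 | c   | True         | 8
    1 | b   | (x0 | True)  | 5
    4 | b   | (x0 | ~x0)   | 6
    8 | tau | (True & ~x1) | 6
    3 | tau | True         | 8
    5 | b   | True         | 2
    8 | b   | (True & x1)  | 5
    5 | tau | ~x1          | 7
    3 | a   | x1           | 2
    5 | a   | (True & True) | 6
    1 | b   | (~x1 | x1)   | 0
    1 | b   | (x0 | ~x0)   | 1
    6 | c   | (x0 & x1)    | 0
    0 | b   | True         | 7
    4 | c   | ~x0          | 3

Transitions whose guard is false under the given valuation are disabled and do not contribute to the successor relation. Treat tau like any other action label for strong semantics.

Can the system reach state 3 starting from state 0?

Answer: UNREACHABLE

Analysis:
After dropping false guards: 14 live edges.
Layer 0: {0}
Layer 1: {7}  total {0,7}
Layer 2: {1,8}  total {0,1,7,8}
Layer 3: {5,6}  total {0,1,5,6,7,8}
Layer 4: {2}  total {0,1,2,5,6,7,8}
R = {0,1,2,5,6,7,8}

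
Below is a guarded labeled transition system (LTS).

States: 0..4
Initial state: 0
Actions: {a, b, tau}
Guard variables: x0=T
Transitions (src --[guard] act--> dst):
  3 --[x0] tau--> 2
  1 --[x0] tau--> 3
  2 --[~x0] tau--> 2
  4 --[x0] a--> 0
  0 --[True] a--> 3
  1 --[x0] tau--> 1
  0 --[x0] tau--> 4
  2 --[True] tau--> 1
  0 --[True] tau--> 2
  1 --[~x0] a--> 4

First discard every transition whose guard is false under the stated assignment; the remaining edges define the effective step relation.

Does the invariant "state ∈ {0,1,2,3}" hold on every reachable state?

Answer: INVARIANT VIOLATED at state 4

Working:
Allowed set {0,1,2,3}
Reachable = {0,1,2,3,4}
  0: ok
  1: ok
  2: ok
  3: ok
  4: VIOLATES
counterexample path to 4: tau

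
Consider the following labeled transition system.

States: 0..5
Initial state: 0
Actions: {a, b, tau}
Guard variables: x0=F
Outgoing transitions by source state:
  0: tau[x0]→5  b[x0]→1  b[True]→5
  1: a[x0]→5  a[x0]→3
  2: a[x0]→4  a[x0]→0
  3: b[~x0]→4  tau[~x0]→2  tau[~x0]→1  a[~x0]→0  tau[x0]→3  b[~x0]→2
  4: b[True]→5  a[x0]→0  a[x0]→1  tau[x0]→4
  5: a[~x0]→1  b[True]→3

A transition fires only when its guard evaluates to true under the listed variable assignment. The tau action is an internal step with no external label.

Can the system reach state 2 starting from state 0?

9 transition(s) survive guard evaluation.
Layer 0: {0}
Layer 1: {5}  now seen {0,5}
Layer 2: {1,3}  now seen {0,1,3,5}
Layer 3: {2,4}  now seen {0,1,2,3,4,5}
Reach set: {0,1,2,3,4,5}
trace reaching 2: b·b·b

Answer: REACHABLE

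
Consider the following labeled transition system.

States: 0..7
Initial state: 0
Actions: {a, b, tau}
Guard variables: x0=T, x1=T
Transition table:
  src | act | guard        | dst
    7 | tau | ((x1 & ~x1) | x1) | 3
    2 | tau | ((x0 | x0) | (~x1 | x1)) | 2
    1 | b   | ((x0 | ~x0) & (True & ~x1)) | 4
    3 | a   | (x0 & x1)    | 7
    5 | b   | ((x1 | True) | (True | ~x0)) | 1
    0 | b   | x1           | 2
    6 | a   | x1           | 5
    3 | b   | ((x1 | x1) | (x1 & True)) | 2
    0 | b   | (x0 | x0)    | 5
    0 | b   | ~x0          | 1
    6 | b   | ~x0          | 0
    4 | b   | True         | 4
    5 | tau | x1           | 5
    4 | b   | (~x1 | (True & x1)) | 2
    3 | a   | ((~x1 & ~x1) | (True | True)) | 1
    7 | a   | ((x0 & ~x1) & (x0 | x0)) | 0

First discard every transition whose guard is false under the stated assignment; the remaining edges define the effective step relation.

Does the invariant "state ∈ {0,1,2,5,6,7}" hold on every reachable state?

Answer: INVARIANT HOLDS

Working:
Allowed set {0,1,2,5,6,7}
R = {0,1,2,5}
  0: safe
  1: safe
  2: safe
  5: safe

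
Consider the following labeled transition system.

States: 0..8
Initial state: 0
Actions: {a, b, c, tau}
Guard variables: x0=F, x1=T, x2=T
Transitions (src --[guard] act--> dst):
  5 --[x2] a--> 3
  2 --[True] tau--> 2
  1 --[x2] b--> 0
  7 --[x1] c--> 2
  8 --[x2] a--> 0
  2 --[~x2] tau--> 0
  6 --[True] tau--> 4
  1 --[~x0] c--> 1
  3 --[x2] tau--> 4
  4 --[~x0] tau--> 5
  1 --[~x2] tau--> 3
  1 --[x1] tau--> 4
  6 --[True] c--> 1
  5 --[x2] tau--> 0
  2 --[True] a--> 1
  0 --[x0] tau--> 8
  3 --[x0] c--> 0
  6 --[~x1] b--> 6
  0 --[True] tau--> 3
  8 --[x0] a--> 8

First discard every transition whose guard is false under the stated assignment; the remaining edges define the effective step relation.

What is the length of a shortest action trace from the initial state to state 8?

BFS to 8:
  L0 = {0}
  L1 = {3}
  L2 = {4}
  L3 = {5}
8 never appears.

Answer: UNREACHABLE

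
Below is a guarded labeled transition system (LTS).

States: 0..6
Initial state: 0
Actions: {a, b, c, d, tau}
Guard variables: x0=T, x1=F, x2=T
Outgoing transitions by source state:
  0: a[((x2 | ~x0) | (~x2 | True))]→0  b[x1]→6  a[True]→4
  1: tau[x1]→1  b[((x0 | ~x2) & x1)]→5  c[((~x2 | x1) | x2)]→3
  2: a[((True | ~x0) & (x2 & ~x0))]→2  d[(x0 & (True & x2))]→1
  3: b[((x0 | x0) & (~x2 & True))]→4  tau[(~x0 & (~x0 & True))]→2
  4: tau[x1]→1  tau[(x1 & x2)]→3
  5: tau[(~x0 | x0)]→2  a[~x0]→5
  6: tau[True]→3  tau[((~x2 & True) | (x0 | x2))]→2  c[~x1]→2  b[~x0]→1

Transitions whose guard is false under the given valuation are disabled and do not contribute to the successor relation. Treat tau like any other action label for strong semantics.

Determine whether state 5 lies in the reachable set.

8 transition(s) survive guard evaluation.
Layer 0: {0}
Layer 1: {4}  now seen {0,4}
Reachable = {0,4}

Answer: UNREACHABLE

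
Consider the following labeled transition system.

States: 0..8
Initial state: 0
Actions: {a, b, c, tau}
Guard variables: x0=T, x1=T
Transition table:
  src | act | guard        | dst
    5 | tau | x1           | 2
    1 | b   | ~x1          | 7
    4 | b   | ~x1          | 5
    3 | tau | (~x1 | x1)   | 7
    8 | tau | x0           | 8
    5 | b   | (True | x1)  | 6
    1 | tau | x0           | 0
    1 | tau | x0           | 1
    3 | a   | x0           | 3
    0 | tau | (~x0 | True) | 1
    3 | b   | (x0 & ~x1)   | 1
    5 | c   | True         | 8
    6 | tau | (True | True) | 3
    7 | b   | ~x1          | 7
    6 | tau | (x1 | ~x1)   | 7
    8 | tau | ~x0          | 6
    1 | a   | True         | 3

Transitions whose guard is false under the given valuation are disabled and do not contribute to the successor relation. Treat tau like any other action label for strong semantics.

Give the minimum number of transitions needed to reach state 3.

Layered search for 3:
  L0 = {0}
  L1 = {1}
  L2 = {3}
first hit 3 at d=2 via tau·a

Answer: 2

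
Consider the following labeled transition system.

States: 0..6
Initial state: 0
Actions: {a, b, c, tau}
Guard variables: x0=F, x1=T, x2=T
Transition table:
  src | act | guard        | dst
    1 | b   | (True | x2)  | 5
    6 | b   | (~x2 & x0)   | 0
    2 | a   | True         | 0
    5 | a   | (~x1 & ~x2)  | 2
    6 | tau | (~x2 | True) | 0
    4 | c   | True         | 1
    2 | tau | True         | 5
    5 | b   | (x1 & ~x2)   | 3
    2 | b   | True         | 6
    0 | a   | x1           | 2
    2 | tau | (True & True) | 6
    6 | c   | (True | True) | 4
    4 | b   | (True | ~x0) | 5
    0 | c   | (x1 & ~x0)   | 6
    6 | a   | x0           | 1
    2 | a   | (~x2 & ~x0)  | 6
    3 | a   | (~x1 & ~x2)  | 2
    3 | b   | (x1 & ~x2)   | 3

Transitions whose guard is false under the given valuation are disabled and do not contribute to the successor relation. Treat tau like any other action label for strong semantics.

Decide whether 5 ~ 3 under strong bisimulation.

Bisimulation quotient by refinement:
  π0 = {{0,1,2,3,4,5,6}}
  π1 = {{0},{1},{2},{3,5},{4},{6}}
stable after 2 split(s): 6 block(s)
[5]={3,5}  [3]={3,5}

Answer: BISIMILAR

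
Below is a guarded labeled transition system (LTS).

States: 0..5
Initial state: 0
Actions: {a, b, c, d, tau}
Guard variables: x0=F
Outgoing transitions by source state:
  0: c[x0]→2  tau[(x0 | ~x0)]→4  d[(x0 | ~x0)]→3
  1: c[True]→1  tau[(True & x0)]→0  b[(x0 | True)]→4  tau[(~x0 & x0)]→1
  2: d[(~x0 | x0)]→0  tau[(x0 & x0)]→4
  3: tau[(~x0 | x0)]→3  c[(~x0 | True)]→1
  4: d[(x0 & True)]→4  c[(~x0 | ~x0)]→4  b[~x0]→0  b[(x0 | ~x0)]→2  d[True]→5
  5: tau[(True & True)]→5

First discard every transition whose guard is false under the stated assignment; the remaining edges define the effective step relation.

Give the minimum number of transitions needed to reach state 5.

Answer: 2

Working:
Layered search for 5:
  depth 0: {0}
  depth 1: {3,4}
  depth 2: {1,2,5}
5 enters at depth 2; path tau·d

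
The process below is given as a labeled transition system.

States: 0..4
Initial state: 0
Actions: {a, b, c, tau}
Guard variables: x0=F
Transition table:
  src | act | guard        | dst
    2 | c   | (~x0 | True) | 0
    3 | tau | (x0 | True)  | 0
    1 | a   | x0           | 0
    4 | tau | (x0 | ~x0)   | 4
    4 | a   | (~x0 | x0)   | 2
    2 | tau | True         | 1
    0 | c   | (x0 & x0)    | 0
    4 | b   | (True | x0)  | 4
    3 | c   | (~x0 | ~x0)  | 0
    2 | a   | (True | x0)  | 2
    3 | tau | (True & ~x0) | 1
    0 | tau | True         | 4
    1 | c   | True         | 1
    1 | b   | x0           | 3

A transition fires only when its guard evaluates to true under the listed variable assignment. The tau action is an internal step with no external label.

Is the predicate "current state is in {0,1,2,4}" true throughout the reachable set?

Answer: INVARIANT HOLDS

Working:
Inv-set: {0,1,2,4}
Reachable = {0,1,2,4}
  0: ✓
  1: ✓
  2: ✓
  4: ✓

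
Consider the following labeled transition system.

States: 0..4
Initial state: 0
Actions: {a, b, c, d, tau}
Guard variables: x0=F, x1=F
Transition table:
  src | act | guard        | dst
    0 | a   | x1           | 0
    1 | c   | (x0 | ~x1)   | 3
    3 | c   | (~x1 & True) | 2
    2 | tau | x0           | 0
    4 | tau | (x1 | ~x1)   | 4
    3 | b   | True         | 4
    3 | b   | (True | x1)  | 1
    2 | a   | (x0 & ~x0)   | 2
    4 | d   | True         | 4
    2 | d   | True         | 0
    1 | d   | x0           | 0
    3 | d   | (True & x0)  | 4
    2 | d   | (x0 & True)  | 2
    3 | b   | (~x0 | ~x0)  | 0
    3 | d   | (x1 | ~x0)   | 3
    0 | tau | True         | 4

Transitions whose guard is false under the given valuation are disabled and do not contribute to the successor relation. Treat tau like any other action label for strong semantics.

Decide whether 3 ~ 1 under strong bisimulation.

Compute ~ classes (split until stable):
  P[0] = {{0,1,2,3,4}}
  P[1] = {{0},{1},{2},{3},{4}}
Fixed point at round 2; 5 class(es).
[3]={3}  [1]={1}

Answer: NOT BISIMILAR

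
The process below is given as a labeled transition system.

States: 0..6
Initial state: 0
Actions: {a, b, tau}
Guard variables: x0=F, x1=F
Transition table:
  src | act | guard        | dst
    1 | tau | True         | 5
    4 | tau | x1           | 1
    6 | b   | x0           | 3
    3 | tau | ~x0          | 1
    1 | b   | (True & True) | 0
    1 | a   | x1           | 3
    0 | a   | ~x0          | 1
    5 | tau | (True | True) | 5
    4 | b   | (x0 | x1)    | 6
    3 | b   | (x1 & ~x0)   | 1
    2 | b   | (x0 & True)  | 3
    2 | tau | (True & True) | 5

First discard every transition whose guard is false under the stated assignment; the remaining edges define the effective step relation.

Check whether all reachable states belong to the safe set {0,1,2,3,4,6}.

Allowed set {0,1,2,3,4,6}
Reach set: {0,1,5}
  0: ✓
  1: ✓
  5: ✗ unsafe
witness against invariant: a·tau → 5

Answer: INVARIANT VIOLATED at state 5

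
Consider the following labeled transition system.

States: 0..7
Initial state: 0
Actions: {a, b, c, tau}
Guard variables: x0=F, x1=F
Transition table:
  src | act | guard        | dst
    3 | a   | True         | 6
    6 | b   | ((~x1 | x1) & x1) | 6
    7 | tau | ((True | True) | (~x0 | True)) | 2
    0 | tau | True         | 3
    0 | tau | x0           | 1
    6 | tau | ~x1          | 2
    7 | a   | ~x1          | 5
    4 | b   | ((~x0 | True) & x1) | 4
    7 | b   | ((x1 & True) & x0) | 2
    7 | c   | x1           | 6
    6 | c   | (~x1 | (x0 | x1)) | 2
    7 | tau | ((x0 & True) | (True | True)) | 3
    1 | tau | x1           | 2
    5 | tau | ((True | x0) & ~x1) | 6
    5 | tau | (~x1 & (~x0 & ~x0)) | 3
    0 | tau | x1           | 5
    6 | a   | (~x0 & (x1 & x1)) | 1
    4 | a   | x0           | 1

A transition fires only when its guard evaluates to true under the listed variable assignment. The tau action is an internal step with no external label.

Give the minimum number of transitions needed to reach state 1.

Answer: UNREACHABLE

Working:
BFS to 1:
  depth 0: {0}
  depth 1: {3}
  depth 2: {6}
  depth 3: {2}
1 never appears.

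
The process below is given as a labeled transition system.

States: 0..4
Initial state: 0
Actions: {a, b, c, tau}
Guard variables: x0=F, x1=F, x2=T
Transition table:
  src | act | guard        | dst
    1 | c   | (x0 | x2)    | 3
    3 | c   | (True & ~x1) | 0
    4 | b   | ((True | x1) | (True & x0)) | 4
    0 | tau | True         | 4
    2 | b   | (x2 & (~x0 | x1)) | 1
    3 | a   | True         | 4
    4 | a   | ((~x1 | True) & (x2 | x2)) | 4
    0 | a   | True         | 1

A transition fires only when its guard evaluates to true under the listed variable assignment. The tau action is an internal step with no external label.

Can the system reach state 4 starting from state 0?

Answer: REACHABLE

Trace:
8 transition(s) survive guard evaluation.
depth 0: {0}
depth 1: {1,4}  total {0,1,4}
depth 2: {3}  total {0,1,3,4}
Reach set: {0,1,3,4}
witness 4: tau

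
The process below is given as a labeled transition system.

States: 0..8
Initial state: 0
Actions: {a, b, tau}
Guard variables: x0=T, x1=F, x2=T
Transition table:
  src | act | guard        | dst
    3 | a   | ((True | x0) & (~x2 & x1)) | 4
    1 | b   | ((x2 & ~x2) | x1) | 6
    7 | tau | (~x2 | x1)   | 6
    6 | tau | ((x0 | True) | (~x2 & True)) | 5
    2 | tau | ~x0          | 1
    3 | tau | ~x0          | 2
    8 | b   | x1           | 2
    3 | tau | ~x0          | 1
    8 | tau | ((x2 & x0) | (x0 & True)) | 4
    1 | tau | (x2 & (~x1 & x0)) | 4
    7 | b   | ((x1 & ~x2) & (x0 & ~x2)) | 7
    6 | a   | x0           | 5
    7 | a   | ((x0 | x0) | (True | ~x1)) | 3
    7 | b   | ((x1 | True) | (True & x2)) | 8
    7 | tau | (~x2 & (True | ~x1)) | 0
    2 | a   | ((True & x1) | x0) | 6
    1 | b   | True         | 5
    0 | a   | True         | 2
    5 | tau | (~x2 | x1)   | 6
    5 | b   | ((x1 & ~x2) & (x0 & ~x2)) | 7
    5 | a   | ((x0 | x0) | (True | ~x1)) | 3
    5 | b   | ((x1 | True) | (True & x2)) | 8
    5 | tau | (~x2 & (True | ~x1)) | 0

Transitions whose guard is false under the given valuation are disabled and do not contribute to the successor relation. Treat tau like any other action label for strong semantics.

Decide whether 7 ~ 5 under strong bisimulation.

Answer: BISIMILAR

Analysis:
Compute ~ classes (split until stable):
  P[0] = {{0,1,2,3,4,5,6,7,8}}
  P[1] = {{0,2},{1},{3,4},{5,7},{6},{8}}
  P[2] = {{0},{1},{2},{3,4},{5,7},{6},{8}}
stable after 3 split(s): 7 block(s)
class of 7: {5,7}; class of 5: {5,7}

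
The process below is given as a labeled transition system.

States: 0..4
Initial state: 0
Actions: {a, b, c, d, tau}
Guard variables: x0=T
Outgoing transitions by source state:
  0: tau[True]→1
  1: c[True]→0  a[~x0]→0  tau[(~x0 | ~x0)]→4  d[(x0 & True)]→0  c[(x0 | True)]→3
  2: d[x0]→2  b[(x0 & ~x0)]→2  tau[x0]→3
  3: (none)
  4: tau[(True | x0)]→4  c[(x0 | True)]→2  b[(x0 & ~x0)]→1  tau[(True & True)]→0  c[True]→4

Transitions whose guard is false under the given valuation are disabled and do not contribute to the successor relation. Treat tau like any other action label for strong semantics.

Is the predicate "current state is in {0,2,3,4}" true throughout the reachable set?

Safe = {0,2,3,4}
Reachable = {0,1,3}
  0: safe
  1: ✗ unsafe
  3: safe
counterexample path to 1: tau

Answer: INVARIANT VIOLATED at state 1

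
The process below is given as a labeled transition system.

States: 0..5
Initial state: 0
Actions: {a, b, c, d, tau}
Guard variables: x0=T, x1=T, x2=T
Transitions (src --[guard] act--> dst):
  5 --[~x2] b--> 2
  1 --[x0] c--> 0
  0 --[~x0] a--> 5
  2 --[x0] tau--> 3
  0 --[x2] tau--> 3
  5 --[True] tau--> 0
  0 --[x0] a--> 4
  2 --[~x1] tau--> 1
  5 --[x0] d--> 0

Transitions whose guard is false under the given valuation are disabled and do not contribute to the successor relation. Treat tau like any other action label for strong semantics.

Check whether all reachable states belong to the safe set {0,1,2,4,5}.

Answer: INVARIANT VIOLATED at state 3

Trace:
Safe = {0,1,2,4,5}
Reachable = {0,3,4}
  0: ✓
  3: outside
  4: ✓
witness against invariant: tau → 3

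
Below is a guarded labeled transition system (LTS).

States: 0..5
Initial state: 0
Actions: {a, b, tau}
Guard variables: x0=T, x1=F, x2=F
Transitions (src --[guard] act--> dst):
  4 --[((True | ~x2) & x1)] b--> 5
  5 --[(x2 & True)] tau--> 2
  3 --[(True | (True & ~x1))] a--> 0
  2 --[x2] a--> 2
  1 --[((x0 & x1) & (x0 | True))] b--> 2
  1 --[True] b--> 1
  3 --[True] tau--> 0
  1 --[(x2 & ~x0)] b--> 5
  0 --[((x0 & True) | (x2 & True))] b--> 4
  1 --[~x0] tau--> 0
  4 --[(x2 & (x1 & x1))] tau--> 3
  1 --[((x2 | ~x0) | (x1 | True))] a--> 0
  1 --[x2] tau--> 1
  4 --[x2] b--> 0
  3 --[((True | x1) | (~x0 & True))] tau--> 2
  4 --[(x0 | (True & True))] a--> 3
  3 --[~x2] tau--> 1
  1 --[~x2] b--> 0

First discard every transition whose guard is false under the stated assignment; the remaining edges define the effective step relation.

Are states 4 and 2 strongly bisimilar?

Answer: NOT BISIMILAR

Trace:
Compute ~ classes (split until stable):
  π0 = {{0,1,2,3,4,5}}
  π1 = {{0},{1},{2,5},{3},{4}}
5 equivalence class(es) (converged in 2)
4∈{4}, 2∈{2,5}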